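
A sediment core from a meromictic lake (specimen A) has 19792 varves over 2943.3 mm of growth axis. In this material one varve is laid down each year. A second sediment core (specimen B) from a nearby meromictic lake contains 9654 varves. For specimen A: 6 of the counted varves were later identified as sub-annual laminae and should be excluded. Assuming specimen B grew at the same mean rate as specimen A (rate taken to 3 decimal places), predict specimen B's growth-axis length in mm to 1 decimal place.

1438.4 mm

Specimen A: true varve count = 19792 − 6 = 19786.
A: 2943.3 mm over 19786 years gives 2943.3 / 19786 ≈ 0.149 mm per year.
Length of B = 0.149 × 9654 = 1438.4 mm.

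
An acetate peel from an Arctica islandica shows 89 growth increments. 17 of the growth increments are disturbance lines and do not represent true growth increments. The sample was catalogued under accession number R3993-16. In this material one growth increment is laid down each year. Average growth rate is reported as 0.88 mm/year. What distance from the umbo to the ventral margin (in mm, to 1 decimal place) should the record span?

63.4 mm

After corrections the count is 89 − 17 = 72 growth increments.
72 years at 0.88 mm/year gives 0.88 × 72 = 63.4 mm.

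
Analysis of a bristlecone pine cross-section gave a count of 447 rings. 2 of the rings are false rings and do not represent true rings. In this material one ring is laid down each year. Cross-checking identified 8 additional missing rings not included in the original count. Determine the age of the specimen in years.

453 yr

After corrections the count is 447 − 2 + 8 = 453 rings.
At one ring per year, that is 453 years.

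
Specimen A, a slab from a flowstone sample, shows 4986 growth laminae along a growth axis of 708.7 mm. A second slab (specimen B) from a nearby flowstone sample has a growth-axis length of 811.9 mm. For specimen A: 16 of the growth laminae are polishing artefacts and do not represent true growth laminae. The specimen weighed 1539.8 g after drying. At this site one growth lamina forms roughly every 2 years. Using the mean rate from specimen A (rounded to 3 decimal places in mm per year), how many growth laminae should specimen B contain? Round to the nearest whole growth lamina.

5718 growth laminae

Specimen A: adjusted count: 4986 − 16 = 4970 growth laminae.
Specimen A: at 2 years per growth lamina, 4970 × 2 = 9940 years.
A: 708.7 mm over 9940 years gives 708.7 / 9940 ≈ 0.071 mm/year.
B spans 811.9 / 0.071 = 11435.21 years; at 2 years per growth lamina that is 11435.21 / 2 ≈ 5718 growth laminae.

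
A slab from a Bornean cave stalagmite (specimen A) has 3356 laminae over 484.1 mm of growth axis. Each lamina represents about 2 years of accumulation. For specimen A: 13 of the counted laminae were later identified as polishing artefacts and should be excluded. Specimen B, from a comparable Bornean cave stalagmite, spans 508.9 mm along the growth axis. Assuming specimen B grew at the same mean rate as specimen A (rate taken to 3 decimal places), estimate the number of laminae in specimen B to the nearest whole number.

3534 laminae

Specimen A: after corrections the count is 3356 − 13 = 3343 laminae.
Specimen A: multiplying by 2 years per lamina: 3343 × 2 = 6686 years.
A: Mean rate = 484.1 mm / 6686 years ≈ 0.072 mm/yr.
For B, 508.9 / 0.072 = 7068.06 years; at 2 years per lamina that is 7068.06 / 2 ≈ 3534 laminae.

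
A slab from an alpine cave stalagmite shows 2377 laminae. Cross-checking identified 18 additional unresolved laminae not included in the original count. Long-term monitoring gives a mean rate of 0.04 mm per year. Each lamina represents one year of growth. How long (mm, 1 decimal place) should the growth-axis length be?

95.8 mm

Correcting the raw count gives 2377 + 18 = 2395 true laminae.
Length ≈ 0.04 × 2395 = 95.8 mm.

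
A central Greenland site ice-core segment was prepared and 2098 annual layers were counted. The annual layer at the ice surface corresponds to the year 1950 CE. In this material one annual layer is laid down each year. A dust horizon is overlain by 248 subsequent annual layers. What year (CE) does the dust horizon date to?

1702 CE

248 annual layers formed after the dust horizon.
The annual layer at the ice surface is 1950 CE, so the dust horizon dates to 1950 − 248 = 1702 CE.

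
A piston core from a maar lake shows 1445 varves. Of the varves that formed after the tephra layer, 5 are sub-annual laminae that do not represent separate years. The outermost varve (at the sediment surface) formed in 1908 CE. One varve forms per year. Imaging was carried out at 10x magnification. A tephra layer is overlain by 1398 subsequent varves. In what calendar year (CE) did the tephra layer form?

1398 varves formed after the tephra layer.
Removing the 5 false varves leaves 1398 − 5 = 1393 true varves beyond the tephra layer.
The varve at the sediment surface is 1908 CE, so the tephra layer dates to 1908 − 1393 = 515 CE.

515 CE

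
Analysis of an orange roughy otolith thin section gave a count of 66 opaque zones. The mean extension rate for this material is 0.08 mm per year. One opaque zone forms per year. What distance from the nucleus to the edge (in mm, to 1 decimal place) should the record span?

66 years of growth are recorded.
66 years at 0.08 mm/year gives 0.08 × 66 = 5.3 mm.

5.3 mm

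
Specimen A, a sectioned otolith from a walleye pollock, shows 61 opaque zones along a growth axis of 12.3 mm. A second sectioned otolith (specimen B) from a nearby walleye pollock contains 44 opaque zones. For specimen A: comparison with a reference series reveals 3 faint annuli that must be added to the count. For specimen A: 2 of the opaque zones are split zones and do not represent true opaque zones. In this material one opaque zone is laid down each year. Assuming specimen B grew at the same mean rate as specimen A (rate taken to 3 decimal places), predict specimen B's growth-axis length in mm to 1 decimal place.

8.7 mm

Specimen A: true opaque zone count = 61 − 2 + 3 = 62.
A: Mean rate = 12.3 mm / 62 years ≈ 0.198 mm/yr.
Length of B = 0.198 × 44 = 8.7 mm.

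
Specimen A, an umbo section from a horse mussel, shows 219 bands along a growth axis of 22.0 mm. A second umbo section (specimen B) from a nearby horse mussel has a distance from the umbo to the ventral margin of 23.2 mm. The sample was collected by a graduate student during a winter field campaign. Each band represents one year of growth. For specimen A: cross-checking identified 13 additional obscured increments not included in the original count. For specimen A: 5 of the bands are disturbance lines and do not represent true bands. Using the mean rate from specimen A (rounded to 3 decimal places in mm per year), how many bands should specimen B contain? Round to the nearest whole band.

Specimen A: adjusted count: 219 − 5 + 13 = 227 bands.
A: Mean rate = 22.0 mm / 227 years ≈ 0.097 mm per year.
B spans 23.2 / 0.097 = 239.18 years ≈ 239 bands.

239 bands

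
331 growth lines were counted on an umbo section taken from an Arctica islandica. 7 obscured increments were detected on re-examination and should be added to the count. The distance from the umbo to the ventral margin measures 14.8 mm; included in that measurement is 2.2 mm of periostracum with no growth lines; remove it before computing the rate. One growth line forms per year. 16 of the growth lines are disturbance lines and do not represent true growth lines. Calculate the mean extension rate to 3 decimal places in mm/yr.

After corrections the count is 331 − 16 + 7 = 322 growth lines.
Removing the 2.2 mm offcut leaves 14.8 − 2.2 = 12.6 mm.
Mean rate = 12.6 mm / 322 years ≈ 0.039 mm/yr.

0.039 mm/yr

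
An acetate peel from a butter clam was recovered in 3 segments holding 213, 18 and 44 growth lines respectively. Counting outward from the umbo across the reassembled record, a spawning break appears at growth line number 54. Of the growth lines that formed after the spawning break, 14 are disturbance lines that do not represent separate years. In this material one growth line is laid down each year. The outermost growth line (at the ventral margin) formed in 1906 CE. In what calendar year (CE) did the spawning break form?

Total growth lines = 213 + 18 + 44 = 275.
Between growth line 54 and the ventral margin there are 275 − 54 = 221 growth lines.
Excluding 14 false growth lines: 221 − 14 = 207.
Counting back 207 years from 1906 CE places the spawning break in 1906 − 207 = 1699 CE.

1699 CE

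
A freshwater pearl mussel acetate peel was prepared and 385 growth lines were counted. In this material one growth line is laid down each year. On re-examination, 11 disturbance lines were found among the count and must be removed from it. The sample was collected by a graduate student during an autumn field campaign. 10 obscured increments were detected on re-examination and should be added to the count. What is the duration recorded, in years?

Adjusted count: 385 − 11 + 10 = 384 growth lines.
One growth line per year makes the duration 384 years.

384 years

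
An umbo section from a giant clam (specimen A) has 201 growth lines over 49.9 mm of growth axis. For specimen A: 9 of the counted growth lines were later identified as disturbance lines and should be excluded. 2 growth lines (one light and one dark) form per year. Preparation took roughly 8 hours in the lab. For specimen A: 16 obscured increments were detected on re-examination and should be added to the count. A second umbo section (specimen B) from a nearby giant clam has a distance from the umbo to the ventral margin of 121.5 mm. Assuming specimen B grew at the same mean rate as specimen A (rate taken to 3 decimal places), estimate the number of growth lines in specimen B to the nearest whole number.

Specimen A: correcting the raw count gives 201 − 9 + 16 = 208 true growth lines.
Specimen A: dividing by 2 growth lines per year: 208 / 2 = 104 years.
A: Mean rate = 49.9 mm / 104 years ≈ 0.480 mm/year.
B spans 121.5 / 0.480 = 253.12 years; at 2 growth lines per year that is 253.12 × 2 ≈ 506 growth lines.

506 growth lines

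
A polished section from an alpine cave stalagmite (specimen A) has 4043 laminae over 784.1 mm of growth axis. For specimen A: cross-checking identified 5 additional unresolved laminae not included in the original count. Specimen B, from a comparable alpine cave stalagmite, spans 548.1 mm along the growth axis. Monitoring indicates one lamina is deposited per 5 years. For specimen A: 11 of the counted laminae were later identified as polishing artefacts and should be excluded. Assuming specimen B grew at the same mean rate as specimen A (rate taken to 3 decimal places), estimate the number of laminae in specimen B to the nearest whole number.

Specimen A: correcting the raw count gives 4043 − 11 + 5 = 4037 true laminae.
Specimen A: multiplying by 5 years per lamina: 4037 × 5 = 20185 years.
A: Mean rate = 784.1 mm / 20185 years ≈ 0.039 mm/yr.
For B, 548.1 / 0.039 = 14053.85 years; at 5 years per lamina that is 14053.85 / 5 ≈ 2811 laminae.

2811 laminae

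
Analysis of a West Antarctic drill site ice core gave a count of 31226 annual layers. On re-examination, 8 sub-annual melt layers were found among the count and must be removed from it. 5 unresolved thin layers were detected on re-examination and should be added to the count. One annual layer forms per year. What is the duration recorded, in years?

31223 years

After corrections the count is 31226 − 8 + 5 = 31223 annual layers.
With a one-to-one annual layer periodicity this is 31223 years.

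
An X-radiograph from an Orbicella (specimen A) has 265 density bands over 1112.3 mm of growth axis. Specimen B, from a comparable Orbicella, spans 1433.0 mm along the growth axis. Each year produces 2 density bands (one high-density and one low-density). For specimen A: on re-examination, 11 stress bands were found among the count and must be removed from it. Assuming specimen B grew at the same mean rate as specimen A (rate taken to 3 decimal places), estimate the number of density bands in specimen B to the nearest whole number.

327 density bands

Specimen A: adjusted count: 265 − 11 = 254 density bands.
Specimen A: dividing by 2 density bands per year: 254 / 2 = 127 years.
A: 1112.3 mm over 127 years gives 1112.3 / 127 ≈ 8.758 mm/yr.
For B, 1433.0 / 8.758 = 163.62 years; at 2 density bands per year that is 163.62 × 2 ≈ 327 density bands.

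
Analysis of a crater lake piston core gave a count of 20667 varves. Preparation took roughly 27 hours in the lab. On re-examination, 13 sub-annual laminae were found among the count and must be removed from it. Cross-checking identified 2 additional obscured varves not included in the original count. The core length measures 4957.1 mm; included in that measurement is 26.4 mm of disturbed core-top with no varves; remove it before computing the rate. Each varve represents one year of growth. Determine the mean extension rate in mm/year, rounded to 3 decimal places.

0.239 mm/year

True varve count = 20667 − 13 + 2 = 20656.
Net length = 4957.1 − 26.4 = 4930.7 mm.
Extension rate ≈ 4930.7 / 20656 = 0.239 mm/year.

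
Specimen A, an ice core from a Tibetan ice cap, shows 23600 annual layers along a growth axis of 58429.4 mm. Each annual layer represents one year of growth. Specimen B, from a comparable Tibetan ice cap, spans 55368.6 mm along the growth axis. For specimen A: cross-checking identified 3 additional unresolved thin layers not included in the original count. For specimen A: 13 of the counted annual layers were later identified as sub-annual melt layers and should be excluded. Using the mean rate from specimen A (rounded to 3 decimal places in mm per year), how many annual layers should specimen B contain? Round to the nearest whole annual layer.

22353 annual layers

Specimen A: correcting the raw count gives 23600 − 13 + 3 = 23590 true annual layers.
A: Extension rate ≈ 58429.4 / 23590 = 2.477 mm/yr.
Specimen B: 55368.6 mm / 2.477 mm per year = 22353.09 years ≈ 22353 annual layers.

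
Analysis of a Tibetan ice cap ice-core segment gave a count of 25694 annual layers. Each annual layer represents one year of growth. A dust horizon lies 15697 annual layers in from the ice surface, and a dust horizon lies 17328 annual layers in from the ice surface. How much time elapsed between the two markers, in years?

17328 − 15697 = 1631 annual layers lie between the two events.
At one annual layer per year, 1631 years elapsed between them.

1631 years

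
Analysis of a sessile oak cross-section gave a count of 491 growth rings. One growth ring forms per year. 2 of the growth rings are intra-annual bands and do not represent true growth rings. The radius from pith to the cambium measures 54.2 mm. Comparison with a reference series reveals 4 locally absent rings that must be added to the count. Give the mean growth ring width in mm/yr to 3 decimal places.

0.110 mm/yr

Adjusted count: 491 − 2 + 4 = 493 growth rings.
Mean rate = 54.2 mm / 493 years ≈ 0.110 mm/yr.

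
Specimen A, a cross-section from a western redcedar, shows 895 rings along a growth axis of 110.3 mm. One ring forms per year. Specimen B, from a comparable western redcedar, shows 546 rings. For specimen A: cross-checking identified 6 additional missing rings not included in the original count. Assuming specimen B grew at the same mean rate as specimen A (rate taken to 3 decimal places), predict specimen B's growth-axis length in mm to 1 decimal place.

66.6 mm

Specimen A: after corrections the count is 895 + 6 = 901 rings.
A: 110.3 mm over 901 years gives 110.3 / 901 ≈ 0.122 mm per year.
Length of B = 0.122 × 546 = 66.6 mm.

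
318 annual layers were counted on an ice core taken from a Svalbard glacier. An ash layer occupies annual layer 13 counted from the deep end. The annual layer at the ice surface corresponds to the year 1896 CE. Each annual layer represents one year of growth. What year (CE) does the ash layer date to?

Between annual layer 13 and the ice surface there are 318 − 13 = 305 annual layers.
1896 − 305 = 1591 CE.

1591 CE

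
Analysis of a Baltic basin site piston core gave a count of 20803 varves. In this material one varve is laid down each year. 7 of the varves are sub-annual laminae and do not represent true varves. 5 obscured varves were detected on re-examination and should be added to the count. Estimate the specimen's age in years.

20801 years

Adjusted count: 20803 − 7 + 5 = 20801 varves.
With a one-to-one varve periodicity this is 20801 years.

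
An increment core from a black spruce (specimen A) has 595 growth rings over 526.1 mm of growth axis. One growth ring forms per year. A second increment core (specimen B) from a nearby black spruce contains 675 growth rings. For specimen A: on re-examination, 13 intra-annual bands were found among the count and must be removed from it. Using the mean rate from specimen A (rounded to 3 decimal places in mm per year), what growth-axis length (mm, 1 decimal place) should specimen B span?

Specimen A: after corrections the count is 595 − 13 = 582 growth rings.
A: Mean rate = 526.1 mm / 582 years ≈ 0.904 mm/year.
B's length ≈ 0.904 × 675 = 610.2 mm.

610.2 mm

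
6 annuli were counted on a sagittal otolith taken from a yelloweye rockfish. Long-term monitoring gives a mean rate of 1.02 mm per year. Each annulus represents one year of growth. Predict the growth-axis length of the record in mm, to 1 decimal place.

6.1 mm

The record spans 6 years at 1.02 mm per year.
Predicted length = 1.02 mm/year × 6 years = 6.1 mm.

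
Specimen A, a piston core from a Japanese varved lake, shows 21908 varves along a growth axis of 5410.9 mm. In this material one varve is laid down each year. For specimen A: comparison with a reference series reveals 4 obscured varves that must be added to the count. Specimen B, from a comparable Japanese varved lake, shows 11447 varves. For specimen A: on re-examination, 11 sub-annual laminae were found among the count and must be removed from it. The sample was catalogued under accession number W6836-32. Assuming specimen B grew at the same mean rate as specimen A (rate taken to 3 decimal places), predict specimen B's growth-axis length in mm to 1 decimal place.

2827.4 mm

Specimen A: true varve count = 21908 − 11 + 4 = 21901.
A: Extension rate ≈ 5410.9 / 21901 = 0.247 mm per year.
B's length ≈ 0.247 × 11447 = 2827.4 mm.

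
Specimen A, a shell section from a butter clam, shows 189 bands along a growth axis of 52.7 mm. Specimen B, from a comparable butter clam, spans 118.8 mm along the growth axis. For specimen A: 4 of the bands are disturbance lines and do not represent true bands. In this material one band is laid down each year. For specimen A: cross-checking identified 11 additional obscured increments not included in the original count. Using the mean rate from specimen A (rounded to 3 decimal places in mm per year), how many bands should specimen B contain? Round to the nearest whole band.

Specimen A: correcting the raw count gives 189 − 4 + 11 = 196 true bands.
A: Extension rate ≈ 52.7 / 196 = 0.269 mm/yr.
For B, 118.8 / 0.269 = 441.64 years ≈ 442 bands.

442 bands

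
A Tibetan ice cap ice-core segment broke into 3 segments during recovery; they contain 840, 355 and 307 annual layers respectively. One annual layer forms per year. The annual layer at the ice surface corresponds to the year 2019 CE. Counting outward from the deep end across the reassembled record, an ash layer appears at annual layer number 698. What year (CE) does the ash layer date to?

1215 CE

Total annual layers = 840 + 355 + 307 = 1502.
Between annual layer 698 and the ice surface there are 1502 − 698 = 804 annual layers.
2019 − 804 = 1215 CE.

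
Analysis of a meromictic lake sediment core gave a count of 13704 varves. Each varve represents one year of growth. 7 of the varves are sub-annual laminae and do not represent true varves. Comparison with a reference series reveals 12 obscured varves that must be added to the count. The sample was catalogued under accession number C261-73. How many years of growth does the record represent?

After corrections the count is 13704 − 7 + 12 = 13709 varves.
At one varve per year, that is 13709 years.

13709 yr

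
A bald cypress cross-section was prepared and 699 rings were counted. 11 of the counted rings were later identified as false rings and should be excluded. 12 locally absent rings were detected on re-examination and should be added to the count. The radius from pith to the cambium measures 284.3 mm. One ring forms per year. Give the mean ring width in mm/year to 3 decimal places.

0.406 mm/year

Adjusted count: 699 − 11 + 12 = 700 rings.
Mean rate = 284.3 mm / 700 years ≈ 0.406 mm/year.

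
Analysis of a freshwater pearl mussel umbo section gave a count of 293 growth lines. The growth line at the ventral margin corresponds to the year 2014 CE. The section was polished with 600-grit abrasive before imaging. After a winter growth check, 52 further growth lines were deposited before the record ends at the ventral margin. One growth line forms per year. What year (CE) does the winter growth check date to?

52 growth lines post-date the winter growth check.
Counting back 52 years from 2014 CE places the winter growth check in 2014 − 52 = 1962 CE.

1962 CE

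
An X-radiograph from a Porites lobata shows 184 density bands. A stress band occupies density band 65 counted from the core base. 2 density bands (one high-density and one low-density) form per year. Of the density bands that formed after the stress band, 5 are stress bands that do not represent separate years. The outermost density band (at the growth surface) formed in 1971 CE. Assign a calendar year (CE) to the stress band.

The stress band sits at density band 65 from the core base, so 184 − 65 = 119 density bands formed after it.
Removing the 5 false density bands leaves 119 − 5 = 114 true density bands beyond the stress band.
With 2 density bands per year, 114 / 2 = 57 years.
Counting back 57 years from 1971 CE places the stress band in 1971 − 57 = 1914 CE.

1914 CE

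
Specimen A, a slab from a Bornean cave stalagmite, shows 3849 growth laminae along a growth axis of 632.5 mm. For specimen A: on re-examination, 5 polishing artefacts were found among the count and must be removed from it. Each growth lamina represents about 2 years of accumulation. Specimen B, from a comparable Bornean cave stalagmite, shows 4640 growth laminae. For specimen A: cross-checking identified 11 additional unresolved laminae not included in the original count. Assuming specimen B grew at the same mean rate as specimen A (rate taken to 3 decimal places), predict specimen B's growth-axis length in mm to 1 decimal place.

Specimen A: correcting the raw count gives 3849 − 5 + 11 = 3855 true growth laminae.
Specimen A: 3855 growth laminae at 2 years each span 3855 × 2 = 7710 years.
A: 632.5 mm over 7710 years gives 632.5 / 7710 ≈ 0.082 mm/year.
Specimen B: at 2 years per growth lamina, 4640 × 2 = 9280 years. B's length ≈ 0.082 × 9280 = 761.0 mm.

761.0 mm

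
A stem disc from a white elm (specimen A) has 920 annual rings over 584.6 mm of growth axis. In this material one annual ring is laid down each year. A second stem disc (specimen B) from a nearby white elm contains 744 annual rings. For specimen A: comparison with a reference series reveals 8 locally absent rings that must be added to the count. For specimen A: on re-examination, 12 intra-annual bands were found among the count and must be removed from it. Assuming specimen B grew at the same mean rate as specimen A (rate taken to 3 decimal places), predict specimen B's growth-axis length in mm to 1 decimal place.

474.7 mm

Specimen A: correcting the raw count gives 920 − 12 + 8 = 916 true annual rings.
A: 584.6 mm over 916 years gives 584.6 / 916 ≈ 0.638 mm/yr.
For B, 0.638 mm/year × 744 years = 474.7 mm.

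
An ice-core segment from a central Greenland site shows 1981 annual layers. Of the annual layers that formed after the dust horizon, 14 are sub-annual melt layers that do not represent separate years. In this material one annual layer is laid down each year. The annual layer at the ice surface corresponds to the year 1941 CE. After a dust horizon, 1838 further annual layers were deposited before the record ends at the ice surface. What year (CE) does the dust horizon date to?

117 CE

1838 annual layers post-date the dust horizon.
Excluding 14 false annual layers: 1838 − 14 = 1824.
The annual layer at the ice surface is 1941 CE, so the dust horizon dates to 1941 − 1824 = 117 CE.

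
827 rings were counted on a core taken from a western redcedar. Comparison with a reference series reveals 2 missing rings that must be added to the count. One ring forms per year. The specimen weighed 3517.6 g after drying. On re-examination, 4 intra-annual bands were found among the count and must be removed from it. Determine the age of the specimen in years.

825 years

Correcting the raw count gives 827 − 4 + 2 = 825 true rings.
With a one-to-one ring periodicity this is 825 years.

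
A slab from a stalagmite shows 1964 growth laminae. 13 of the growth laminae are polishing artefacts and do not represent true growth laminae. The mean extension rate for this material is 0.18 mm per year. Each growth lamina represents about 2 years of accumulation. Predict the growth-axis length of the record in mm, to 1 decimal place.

Adjusted count: 1964 − 13 = 1951 growth laminae.
At 2 years per growth lamina, 1951 × 2 = 3902 years.
Length ≈ 0.18 × 3902 = 702.4 mm.

702.4 mm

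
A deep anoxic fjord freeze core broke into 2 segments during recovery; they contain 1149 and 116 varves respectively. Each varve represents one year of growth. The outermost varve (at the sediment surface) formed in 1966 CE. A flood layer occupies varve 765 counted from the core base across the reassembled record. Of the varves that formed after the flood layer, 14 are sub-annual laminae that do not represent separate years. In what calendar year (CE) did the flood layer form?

Total varves = 1149 + 116 = 1265.
The flood layer sits at varve 765 from the core base, so 1265 − 765 = 500 varves formed after it.
500 − 14 false = 486 true varves after the flood layer.
The varve at the sediment surface is 1966 CE, so the flood layer dates to 1966 − 486 = 1480 CE.

1480 CE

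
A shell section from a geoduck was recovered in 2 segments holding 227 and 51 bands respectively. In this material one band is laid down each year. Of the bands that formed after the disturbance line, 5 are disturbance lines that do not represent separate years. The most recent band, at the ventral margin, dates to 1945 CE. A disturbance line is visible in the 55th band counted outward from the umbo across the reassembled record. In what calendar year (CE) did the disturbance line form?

Total bands = 227 + 51 = 278.
The disturbance line sits at band 55 from the umbo, so 278 − 55 = 223 bands formed after it.
223 − 5 false = 218 true bands after the disturbance line.
The band at the ventral margin is 1945 CE, so the disturbance line dates to 1945 − 218 = 1727 CE.

1727 CE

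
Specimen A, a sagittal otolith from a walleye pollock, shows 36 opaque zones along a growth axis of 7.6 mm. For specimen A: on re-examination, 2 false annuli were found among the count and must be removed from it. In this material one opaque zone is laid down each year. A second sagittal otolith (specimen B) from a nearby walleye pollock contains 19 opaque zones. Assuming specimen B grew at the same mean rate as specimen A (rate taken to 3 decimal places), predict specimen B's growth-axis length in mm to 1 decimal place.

Specimen A: true opaque zone count = 36 − 2 = 34.
A: Mean rate = 7.6 mm / 34 years ≈ 0.224 mm/year.
Length of B = 0.224 × 19 = 4.3 mm.

4.3 mm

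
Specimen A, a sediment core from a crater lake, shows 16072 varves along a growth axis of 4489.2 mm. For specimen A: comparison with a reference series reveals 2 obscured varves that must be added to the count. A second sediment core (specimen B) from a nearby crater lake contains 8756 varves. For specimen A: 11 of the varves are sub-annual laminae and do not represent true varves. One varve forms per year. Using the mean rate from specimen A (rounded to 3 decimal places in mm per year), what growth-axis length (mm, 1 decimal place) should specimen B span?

Specimen A: correcting the raw count gives 16072 − 11 + 2 = 16063 true varves.
A: Mean rate = 4489.2 mm / 16063 years ≈ 0.279 mm per year.
Length of B = 0.279 × 8756 = 2442.9 mm.

2442.9 mm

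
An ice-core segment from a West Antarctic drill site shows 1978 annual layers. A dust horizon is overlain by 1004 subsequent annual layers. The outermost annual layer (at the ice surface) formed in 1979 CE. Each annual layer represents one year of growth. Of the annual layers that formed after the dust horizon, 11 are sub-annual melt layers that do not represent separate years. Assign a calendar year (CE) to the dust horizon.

There are 1004 annual layers younger than the dust horizon.
Excluding 11 false annual layers: 1004 − 11 = 993.
The annual layer at the ice surface is 1979 CE, so the dust horizon dates to 1979 − 993 = 986 CE.

986 CE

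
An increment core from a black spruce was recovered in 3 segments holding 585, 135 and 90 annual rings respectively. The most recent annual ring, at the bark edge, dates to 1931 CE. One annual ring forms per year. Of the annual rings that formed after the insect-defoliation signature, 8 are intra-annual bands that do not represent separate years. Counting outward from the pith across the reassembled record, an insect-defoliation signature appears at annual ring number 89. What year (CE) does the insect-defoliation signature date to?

1218 CE

Total annual rings = 585 + 135 + 90 = 810.
810 − 89 = 721 annual rings lie beyond the insect-defoliation signature toward the bark edge.
Removing the 8 false annual rings leaves 721 − 8 = 713 true annual rings beyond the insect-defoliation signature.
The annual ring at the bark edge is 1931 CE, so the insect-defoliation signature dates to 1931 − 713 = 1218 CE.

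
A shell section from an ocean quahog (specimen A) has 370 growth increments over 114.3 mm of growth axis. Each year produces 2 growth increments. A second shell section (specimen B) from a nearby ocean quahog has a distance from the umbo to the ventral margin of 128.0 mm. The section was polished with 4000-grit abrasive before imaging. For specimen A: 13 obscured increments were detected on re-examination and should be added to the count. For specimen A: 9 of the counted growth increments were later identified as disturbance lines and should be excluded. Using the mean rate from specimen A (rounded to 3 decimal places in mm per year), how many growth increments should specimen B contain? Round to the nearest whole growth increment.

Specimen A: correcting the raw count gives 370 − 9 + 13 = 374 true growth increments.
Specimen A: 374 growth increments at 2 per year is 374 / 2 = 187 years.
A: 114.3 mm over 187 years gives 114.3 / 187 ≈ 0.611 mm/year.
For B, 128.0 / 0.611 = 209.49 years; at 2 growth increments per year that is 209.49 × 2 ≈ 419 growth increments.

419 growth increments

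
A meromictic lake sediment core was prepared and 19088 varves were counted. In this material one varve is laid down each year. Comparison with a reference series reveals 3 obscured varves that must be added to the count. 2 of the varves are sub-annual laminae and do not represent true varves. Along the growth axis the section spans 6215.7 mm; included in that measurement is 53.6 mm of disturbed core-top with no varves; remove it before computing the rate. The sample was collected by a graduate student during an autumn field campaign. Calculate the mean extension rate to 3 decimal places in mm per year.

0.323 mm per year

True varve count = 19088 − 2 + 3 = 19089.
Net length = 6215.7 − 53.6 = 6162.1 mm.
Mean rate = 6162.1 mm / 19089 years ≈ 0.323 mm per year.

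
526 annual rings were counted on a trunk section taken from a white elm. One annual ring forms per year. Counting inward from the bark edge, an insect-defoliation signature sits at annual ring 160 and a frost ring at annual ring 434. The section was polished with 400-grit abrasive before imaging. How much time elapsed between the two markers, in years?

Separation: 434 − 160 = 274 annual rings.
At one annual ring per year, 274 years elapsed between them.

274 years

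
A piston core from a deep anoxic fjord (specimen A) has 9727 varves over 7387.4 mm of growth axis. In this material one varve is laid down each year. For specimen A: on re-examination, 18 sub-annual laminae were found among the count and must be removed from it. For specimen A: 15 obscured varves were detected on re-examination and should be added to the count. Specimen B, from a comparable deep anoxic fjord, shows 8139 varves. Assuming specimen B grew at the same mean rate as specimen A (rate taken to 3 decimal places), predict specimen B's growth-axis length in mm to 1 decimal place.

Specimen A: after corrections the count is 9727 − 18 + 15 = 9724 varves.
A: Mean rate = 7387.4 mm / 9724 years ≈ 0.760 mm/yr.
For B, 0.760 mm/year × 8139 years = 6185.6 mm.

6185.6 mm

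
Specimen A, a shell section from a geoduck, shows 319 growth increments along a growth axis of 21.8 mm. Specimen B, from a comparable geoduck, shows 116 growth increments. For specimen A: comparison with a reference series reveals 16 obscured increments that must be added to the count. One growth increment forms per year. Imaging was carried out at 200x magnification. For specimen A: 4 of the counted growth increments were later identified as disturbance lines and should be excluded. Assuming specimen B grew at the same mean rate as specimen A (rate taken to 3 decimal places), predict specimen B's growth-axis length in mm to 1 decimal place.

Specimen A: adjusted count: 319 − 4 + 16 = 331 growth increments.
A: Extension rate ≈ 21.8 / 331 = 0.066 mm/yr.
For B, 0.066 mm/year × 116 years = 7.7 mm.

7.7 mm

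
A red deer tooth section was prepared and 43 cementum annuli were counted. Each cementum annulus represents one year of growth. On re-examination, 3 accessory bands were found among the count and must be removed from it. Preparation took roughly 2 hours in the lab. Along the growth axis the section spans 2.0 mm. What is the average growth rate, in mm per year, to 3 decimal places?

Correcting the raw count gives 43 − 3 = 40 true cementum annuli.
Mean rate = 2.0 mm / 40 years ≈ 0.050 mm per year.

0.050 mm per year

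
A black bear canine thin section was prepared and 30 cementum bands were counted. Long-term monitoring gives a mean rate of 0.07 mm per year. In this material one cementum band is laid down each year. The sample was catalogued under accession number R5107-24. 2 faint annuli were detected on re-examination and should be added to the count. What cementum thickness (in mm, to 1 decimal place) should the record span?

2.2 mm

Adjusted count: 30 + 2 = 32 cementum bands.
Predicted length = 0.07 mm/year × 32 years = 2.2 mm.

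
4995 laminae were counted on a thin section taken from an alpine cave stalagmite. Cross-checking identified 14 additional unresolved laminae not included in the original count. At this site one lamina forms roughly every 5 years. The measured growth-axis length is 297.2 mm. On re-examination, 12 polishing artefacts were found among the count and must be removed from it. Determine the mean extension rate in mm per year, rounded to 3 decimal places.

0.012 mm per year

True lamina count = 4995 − 12 + 14 = 4997.
At 5 years per lamina, 4997 × 5 = 24985 years.
Extension rate ≈ 297.2 / 24985 = 0.012 mm per year.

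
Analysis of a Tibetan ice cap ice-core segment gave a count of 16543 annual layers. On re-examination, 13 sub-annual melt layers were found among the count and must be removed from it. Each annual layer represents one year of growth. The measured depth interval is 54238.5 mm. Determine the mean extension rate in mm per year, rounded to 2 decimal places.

3.28 mm per year

Correcting the raw count gives 16543 − 13 = 16530 true annual layers.
54238.5 mm over 16530 years gives 54238.5 / 16530 ≈ 3.28 mm per year.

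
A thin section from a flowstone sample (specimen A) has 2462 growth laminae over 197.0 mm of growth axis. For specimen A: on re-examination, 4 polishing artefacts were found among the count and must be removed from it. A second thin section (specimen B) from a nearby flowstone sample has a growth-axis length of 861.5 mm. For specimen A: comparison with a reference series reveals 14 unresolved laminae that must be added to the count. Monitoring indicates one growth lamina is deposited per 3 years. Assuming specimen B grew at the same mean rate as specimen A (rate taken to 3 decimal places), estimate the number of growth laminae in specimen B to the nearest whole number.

10636 growth laminae

Specimen A: correcting the raw count gives 2462 − 4 + 14 = 2472 true growth laminae.
Specimen A: multiplying by 3 years per growth lamina: 2472 × 3 = 7416 years.
A: Extension rate ≈ 197.0 / 7416 = 0.027 mm per year.
Specimen B: 861.5 mm / 0.027 mm per year = 31907.41 years; at 3 years per growth lamina that is 31907.41 / 3 ≈ 10636 growth laminae.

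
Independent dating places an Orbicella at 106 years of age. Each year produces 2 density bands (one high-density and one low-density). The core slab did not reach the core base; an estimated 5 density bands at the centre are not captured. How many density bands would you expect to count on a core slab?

207 density bands

106 years at 2 density bands per year gives 106 × 2 = 212 density bands.
212 − 5 missed = 207 density bands expected in the prepared section.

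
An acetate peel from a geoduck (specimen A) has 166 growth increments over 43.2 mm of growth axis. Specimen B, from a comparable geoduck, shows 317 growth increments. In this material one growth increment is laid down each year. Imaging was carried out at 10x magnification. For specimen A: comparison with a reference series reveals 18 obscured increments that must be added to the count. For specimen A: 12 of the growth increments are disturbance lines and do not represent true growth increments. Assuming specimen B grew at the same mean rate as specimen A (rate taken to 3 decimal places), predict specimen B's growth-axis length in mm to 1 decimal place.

79.6 mm

Specimen A: true growth increment count = 166 − 12 + 18 = 172.
A: 43.2 mm over 172 years gives 43.2 / 172 ≈ 0.251 mm/year.
For B, 0.251 mm/year × 317 years = 79.6 mm.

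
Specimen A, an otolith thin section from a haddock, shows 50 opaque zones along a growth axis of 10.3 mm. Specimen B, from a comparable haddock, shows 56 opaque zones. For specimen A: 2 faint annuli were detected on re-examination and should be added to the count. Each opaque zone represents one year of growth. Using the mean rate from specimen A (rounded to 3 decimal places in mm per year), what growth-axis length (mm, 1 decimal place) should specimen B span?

Specimen A: true opaque zone count = 50 + 2 = 52.
A: 10.3 mm over 52 years gives 10.3 / 52 ≈ 0.198 mm/yr.
Length of B = 0.198 × 56 = 11.1 mm.

11.1 mm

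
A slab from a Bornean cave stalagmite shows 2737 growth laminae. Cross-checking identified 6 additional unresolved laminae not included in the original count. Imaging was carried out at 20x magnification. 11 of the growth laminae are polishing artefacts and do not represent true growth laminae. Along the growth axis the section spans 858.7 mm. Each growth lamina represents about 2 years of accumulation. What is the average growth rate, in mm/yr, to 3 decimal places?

Adjusted count: 2737 − 11 + 6 = 2732 growth laminae.
2732 growth laminae at 2 years each span 2732 × 2 = 5464 years.
Mean rate = 858.7 mm / 5464 years ≈ 0.157 mm/yr.

0.157 mm/yr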